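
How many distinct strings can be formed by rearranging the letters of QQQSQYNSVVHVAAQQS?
17! / (1! × 3! × 6! × 1! × 2! × 3! × 1!) = 6861254400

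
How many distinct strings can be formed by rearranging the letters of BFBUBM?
6! / (1! × 1! × 3! × 1!) = 120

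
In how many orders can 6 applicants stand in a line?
6! = 720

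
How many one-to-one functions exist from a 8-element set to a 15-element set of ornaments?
P(15,8) = 15!/(15-8)! = 259459200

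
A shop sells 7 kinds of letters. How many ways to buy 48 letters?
C(48+7-1, 7-1) = C(54, 6) = 25827165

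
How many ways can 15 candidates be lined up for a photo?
15! = 1307674368000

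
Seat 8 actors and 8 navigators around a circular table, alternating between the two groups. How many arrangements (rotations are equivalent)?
Fix one of the actors: (8-1)! ways for the remaining actors, × 8! ways for the navigators = 5040 × 40320 = 203212800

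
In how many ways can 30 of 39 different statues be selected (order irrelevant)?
C(39,30) = 39!/(30!×9!) = 211915132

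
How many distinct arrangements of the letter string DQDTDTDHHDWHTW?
14! / (1! × 3! × 5! × 2! × 3!) = 10090080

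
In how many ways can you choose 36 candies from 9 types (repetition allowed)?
C(36+9-1, 9-1) = C(44, 8) = 177232627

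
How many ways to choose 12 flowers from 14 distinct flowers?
C(14,12) = 14!/(12!×2!) = 91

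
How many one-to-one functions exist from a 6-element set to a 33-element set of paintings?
P(33,6) = 33!/(33-6)! = 797448960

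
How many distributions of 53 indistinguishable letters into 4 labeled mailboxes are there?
C(53+4-1, 4-1) = C(56, 3) = 27720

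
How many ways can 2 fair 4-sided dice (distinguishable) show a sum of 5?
Coefficient of x^5 in (x + x² + ... + x^4)^2. By inclusion-exclusion on dice exceeding 4: Σ_j (-1)^j C(2,j)·C(5-1-4j, 1) = C(2,0)·C(4,1) = 1·4 = 4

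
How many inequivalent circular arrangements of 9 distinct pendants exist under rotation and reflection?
(9-1)!/2 = 40320/2 = 20160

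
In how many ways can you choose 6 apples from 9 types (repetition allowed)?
C(6+9-1, 9-1) = C(14, 8) = 3003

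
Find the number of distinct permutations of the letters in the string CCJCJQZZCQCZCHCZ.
16! / (7! × 1! × 2! × 4! × 2!) = 43243200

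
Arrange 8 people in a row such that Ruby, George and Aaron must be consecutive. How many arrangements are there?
Treat the 3 as one block: (8-3+1)! × 3! = 720 × 6 = 4320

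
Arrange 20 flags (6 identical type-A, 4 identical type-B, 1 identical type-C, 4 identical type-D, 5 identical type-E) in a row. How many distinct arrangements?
20! / (6! × 4! × 1! × 4! × 5!) = 48886437600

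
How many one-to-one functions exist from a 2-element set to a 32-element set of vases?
P(32,2) = 32!/(32-2)! = 992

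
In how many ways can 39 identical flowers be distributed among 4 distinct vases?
C(39+4-1, 4-1) = C(42, 3) = 11480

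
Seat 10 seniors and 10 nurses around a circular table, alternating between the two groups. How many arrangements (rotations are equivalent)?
Fix one of the seniors: (10-1)! ways for the remaining seniors, × 10! ways for the nurses = 362880 × 3628800 = 1316818944000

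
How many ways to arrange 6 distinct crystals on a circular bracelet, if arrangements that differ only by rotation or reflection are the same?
(6-1)!/2 = 120/2 = 60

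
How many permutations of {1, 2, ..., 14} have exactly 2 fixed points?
Choose the 2 fixed points C(14,2) = 91, derange the rest: !12 = Σ_{j=0}^{12} (-1)^j·12!/j! = 479001600 - 479001600 + 239500800 - 79833600 + 19958400 - 3991680 + 665280 - 95040 + 11880 - 1320 + 132 - 12 + 1 = 176214841. Product = 91 × 176214841 = 16035550531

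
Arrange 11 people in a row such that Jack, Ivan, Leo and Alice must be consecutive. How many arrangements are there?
Treat the 4 as one block: (11-4+1)! × 4! = 40320 × 24 = 967680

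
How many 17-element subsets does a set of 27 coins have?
C(27,17) = 27!/(17!×10!) = 8436285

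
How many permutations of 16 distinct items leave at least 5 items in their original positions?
Exactly j fixed points: C(16,j)·!(16-j); sum over j ≥ 5 (derangement numbers via !m = (m-1)·(!(m-1) + !(m-2)): !0..!11 = 1, 0, 1, 2, 9, 44, 265, 1854, 14833, 133496, 1334961, 14684570). Σ_{j=5}^{16} C(16,j)·!(16-j) = C(16,5)·!11 + C(16,6)·!10 + C(16,7)·!9 + C(16,8)·!8 + C(16,9)·!7 + C(16,10)·!6 + C(16,11)·!5 + C(16,12)·!4 + C(16,13)·!3 + C(16,14)·!2 + C(16,15)·!1 + C(16,16)·!0 = 4368·14684570 + 8008·1334961 + 11440·133496 + 12870·14833 + 11440·1854 + 8008·265 + 4368·44 + 1820·9 + 560·2 + 120·1 + 16·0 + 1·1 = 76574206091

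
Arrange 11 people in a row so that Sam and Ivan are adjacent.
Treat as block: (11-1)! × 2! = 3628800 × 2 = 7257600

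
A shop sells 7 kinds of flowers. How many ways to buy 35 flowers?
C(35+7-1, 7-1) = C(41, 6) = 4496388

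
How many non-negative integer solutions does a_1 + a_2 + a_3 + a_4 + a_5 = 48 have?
C(48+5-1, 5-1) = C(52, 4) = 270725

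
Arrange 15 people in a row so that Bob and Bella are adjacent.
Treat as block: (15-1)! × 2! = 87178291200 × 2 = 174356582400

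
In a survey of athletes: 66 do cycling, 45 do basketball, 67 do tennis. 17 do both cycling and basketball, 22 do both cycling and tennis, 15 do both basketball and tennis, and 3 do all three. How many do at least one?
|A∪B∪C| = 66+45+67-17-22-15+3 = 127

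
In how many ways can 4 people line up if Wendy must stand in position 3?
Fix one position: (4-1)! = 6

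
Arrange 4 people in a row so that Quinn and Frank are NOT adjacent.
Total - adjacent = 4! - (4-1)!×2 = 24 - 12 = 12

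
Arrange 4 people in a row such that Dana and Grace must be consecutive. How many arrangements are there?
Treat the 2 as one block: (4-2+1)! × 2! = 6 × 2 = 12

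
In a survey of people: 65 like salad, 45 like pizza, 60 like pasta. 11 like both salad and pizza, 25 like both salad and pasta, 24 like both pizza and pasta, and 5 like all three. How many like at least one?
|A∪B∪C| = 65+45+60-11-25-24+5 = 115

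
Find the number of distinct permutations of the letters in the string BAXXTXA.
7! / (1! × 3! × 2! × 1!) = 420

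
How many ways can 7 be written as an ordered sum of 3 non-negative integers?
C(7+3-1, 3-1) = C(9, 2) = 36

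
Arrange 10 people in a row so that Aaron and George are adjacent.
Treat as block: (10-1)! × 2! = 362880 × 2 = 725760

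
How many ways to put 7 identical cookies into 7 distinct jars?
C(7+7-1, 7-1) = C(13, 6) = 1716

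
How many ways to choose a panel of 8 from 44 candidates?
C(44,8) = 44!/(8!×36!) = 177232627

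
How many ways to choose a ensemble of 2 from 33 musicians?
C(33,2) = 33!/(2!×31!) = 528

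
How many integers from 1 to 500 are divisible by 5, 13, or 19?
⌊500/5⌋+⌊500/13⌋+⌊500/19⌋ - ⌊500/65⌋-⌊500/95⌋-⌊500/247⌋ + ⌊500/1235⌋ = 100+38+26 - 7-5-2 + 0 = 150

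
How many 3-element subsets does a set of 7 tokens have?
C(7,3) = 7!/(3!×4!) = 35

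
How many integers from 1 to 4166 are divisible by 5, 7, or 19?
⌊4166/5⌋+⌊4166/7⌋+⌊4166/19⌋ - ⌊4166/35⌋-⌊4166/95⌋-⌊4166/133⌋ + ⌊4166/665⌋ = 833+595+219 - 119-43-31 + 6 = 1460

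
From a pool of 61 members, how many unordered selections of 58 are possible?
C(61,58) = 61!/(58!×3!) = 35990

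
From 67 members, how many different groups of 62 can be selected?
C(67,62) = 67!/(62!×5!) = 9657648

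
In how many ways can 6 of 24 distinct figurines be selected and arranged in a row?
P(24,6) = 24!/(24-6)! = 96909120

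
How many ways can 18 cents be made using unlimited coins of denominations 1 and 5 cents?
Coefficient of x^18 in 1/(1-x^1) · 1/(1-x^5). Use j coins of 5 for j = 0..⌊18/5⌋ = 3, the rest in 1s: 3 + 1 = 4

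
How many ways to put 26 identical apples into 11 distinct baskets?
C(26+11-1, 11-1) = C(36, 10) = 254186856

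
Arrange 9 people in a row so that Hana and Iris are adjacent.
Treat as block: (9-1)! × 2! = 40320 × 2 = 80640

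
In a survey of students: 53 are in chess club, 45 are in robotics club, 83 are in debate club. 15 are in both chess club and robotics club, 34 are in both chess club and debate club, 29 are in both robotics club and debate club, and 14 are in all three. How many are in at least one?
|A∪B∪C| = 53+45+83-15-34-29+14 = 117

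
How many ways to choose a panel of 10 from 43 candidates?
C(43,10) = 43!/(10!×33!) = 1917334783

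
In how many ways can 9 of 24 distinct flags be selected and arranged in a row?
P(24,9) = 24!/(24-9)! = 474467051520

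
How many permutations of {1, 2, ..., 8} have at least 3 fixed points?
Exactly j fixed points: C(8,j)·!(8-j); sum over j ≥ 3 (derangement numbers via !m = (m-1)·(!(m-1) + !(m-2)): !0..!5 = 1, 0, 1, 2, 9, 44). Σ_{j=3}^{8} C(8,j)·!(8-j) = C(8,3)·!5 + C(8,4)·!4 + C(8,5)·!3 + C(8,6)·!2 + C(8,7)·!1 + C(8,8)·!0 = 56·44 + 70·9 + 56·2 + 28·1 + 8·0 + 1·1 = 3235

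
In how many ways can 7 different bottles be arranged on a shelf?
7! = 5040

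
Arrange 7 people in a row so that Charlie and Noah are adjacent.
Treat as block: (7-1)! × 2! = 720 × 2 = 1440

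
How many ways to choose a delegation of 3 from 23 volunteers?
C(23,3) = 23!/(3!×20!) = 1771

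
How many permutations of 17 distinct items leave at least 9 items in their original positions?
Exactly j fixed points: C(17,j)·!(17-j); sum over j ≥ 9 (derangement numbers via !m = (m-1)·(!(m-1) + !(m-2)): !0..!8 = 1, 0, 1, 2, 9, 44, 265, 1854, 14833). Σ_{j=9}^{17} C(17,j)·!(17-j) = C(17,9)·!8 + C(17,10)·!7 + C(17,11)·!6 + C(17,12)·!5 + C(17,13)·!4 + C(17,14)·!3 + C(17,15)·!2 + C(17,16)·!1 + C(17,17)·!0 = 24310·14833 + 19448·1854 + 12376·265 + 6188·44 + 2380·9 + 680·2 + 136·1 + 17·0 + 1·1 = 400221651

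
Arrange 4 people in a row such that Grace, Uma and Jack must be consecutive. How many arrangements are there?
Treat the 3 as one block: (4-3+1)! × 3! = 2 × 6 = 12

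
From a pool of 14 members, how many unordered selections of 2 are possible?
C(14,2) = 14!/(2!×12!) = 91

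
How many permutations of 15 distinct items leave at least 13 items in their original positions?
Exactly j fixed points: C(15,j)·!(15-j); sum over j ≥ 13 (derangement numbers via !m = (m-1)·(!(m-1) + !(m-2)): !0..!2 = 1, 0, 1). Σ_{j=13}^{15} C(15,j)·!(15-j) = C(15,13)·!2 + C(15,14)·!1 + C(15,15)·!0 = 105·1 + 15·0 + 1·1 = 106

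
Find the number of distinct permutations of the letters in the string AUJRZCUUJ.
9! / (1! × 1! × 3! × 1! × 1! × 2!) = 30240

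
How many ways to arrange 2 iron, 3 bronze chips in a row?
5! / (2! × 3!) = 10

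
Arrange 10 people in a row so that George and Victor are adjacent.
Treat as block: (10-1)! × 2! = 362880 × 2 = 725760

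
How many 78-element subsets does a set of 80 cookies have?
C(80,78) = 80!/(78!×2!) = 3160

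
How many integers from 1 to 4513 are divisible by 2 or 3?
⌊4513/2⌋ + ⌊4513/3⌋ - ⌊4513/6⌋ = 2256 + 1504 - 752 = 3008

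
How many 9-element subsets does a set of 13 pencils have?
C(13,9) = 13!/(9!×4!) = 715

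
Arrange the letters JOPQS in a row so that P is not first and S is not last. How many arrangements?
By inclusion-exclusion: 5! - 2×(5-1)! + (5-2)! = 120 - 48 + 6 = 78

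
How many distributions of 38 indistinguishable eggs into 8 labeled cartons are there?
C(38+8-1, 8-1) = C(45, 7) = 45379620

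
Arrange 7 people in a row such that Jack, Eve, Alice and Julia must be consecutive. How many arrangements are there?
Treat the 4 as one block: (7-4+1)! × 4! = 24 × 24 = 576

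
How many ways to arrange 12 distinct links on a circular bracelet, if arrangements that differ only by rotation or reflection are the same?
(12-1)!/2 = 39916800/2 = 19958400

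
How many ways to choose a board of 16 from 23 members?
C(23,16) = 23!/(16!×7!) = 245157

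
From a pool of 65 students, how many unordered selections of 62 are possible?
C(65,62) = 65!/(62!×3!) = 43680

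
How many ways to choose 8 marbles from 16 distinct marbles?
C(16,8) = 16!/(8!×8!) = 12870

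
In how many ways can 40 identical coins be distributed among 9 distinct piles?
C(40+9-1, 9-1) = C(48, 8) = 377348994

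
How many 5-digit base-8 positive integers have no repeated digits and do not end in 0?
Last digit: 7 nonzero choices. First digit: 6 (nonzero, ≠last). Middle 3: P(6,3) = 120. Total = 5040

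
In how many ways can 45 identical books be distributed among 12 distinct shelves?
C(45+12-1, 12-1) = C(56, 11) = 148902215280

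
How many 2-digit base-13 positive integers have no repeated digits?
First digit: 12 choices (nonzero). Then descending: 12 × 12 = 144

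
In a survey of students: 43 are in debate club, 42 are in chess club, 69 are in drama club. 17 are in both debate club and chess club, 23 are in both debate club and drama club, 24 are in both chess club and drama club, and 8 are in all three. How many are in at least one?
|A∪B∪C| = 43+42+69-17-23-24+8 = 98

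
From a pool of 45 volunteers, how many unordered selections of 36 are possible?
C(45,36) = 45!/(36!×9!) = 886163135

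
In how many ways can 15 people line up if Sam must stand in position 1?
Fix one position: (15-1)! = 87178291200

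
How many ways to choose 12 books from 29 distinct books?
C(29,12) = 29!/(12!×17!) = 51895935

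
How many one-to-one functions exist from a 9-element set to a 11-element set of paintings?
P(11,9) = 11!/(11-9)! = 19958400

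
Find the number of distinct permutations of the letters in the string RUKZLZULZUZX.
12! / (1! × 1! × 1! × 3! × 4! × 2!) = 1663200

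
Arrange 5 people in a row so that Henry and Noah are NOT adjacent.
Total - adjacent = 5! - (5-1)!×2 = 120 - 48 = 72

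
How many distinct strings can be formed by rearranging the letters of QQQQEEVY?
8! / (4! × 1! × 1! × 2!) = 840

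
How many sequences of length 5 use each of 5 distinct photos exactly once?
5! = 120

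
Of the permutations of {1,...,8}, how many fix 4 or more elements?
Exactly j fixed points: C(8,j)·!(8-j); sum over j ≥ 4 (derangement numbers via !m = (m-1)·(!(m-1) + !(m-2)): !0..!4 = 1, 0, 1, 2, 9). Σ_{j=4}^{8} C(8,j)·!(8-j) = C(8,4)·!4 + C(8,5)·!3 + C(8,6)·!2 + C(8,7)·!1 + C(8,8)·!0 = 70·9 + 56·2 + 28·1 + 8·0 + 1·1 = 771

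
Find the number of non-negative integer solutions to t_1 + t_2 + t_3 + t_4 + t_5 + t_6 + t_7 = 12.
C(12+7-1, 7-1) = C(18, 6) = 18564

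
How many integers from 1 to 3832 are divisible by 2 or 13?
⌊3832/2⌋ + ⌊3832/13⌋ - ⌊3832/26⌋ = 1916 + 294 - 147 = 2063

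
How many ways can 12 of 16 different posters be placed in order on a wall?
P(16,12) = 16!/(16-12)! = 871782912000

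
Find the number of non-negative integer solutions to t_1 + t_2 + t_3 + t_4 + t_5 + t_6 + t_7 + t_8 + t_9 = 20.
C(20+9-1, 9-1) = C(28, 8) = 3108105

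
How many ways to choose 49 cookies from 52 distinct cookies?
C(52,49) = 52!/(49!×3!) = 22100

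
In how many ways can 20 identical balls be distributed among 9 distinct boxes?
C(20+9-1, 9-1) = C(28, 8) = 3108105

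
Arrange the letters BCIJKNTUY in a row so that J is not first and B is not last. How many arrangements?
By inclusion-exclusion: 9! - 2×(9-1)! + (9-2)! = 362880 - 80640 + 5040 = 287280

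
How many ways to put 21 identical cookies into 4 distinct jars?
C(21+4-1, 4-1) = C(24, 3) = 2024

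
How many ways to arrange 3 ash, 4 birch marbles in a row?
7! / (3! × 4!) = 35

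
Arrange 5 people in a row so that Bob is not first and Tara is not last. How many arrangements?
By inclusion-exclusion: 5! - 2×(5-1)! + (5-2)! = 120 - 48 + 6 = 78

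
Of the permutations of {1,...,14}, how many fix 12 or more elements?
Exactly j fixed points: C(14,j)·!(14-j); sum over j ≥ 12 (derangement numbers via !m = (m-1)·(!(m-1) + !(m-2)): !0..!2 = 1, 0, 1). Σ_{j=12}^{14} C(14,j)·!(14-j) = C(14,12)·!2 + C(14,13)·!1 + C(14,14)·!0 = 91·1 + 14·0 + 1·1 = 92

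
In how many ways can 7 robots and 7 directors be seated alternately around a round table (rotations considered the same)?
Fix one of the robots: (7-1)! ways for the remaining robots, × 7! ways for the directors = 720 × 5040 = 3628800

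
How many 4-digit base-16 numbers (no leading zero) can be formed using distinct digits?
First digit: 15 choices (nonzero). Then descending: 15 × 15 × 14 × 13 = 40950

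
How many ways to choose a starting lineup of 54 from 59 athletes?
C(59,54) = 59!/(54!×5!) = 5006386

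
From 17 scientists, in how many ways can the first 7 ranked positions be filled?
P(17,7) = 17!/(17-7)! = 98017920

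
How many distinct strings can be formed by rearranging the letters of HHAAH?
5! / (2! × 3!) = 10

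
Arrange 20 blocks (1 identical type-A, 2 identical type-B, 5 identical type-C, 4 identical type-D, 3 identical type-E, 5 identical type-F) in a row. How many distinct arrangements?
20! / (1! × 2! × 5! × 4! × 3! × 5!) = 586637251200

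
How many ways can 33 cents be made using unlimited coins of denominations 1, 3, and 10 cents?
Coefficient of x^33 in 1/(1-x^1) · 1/(1-x^3) · 1/(1-x^10). Case on j = number of 10-cent coins (j = 0..3); remainder r = 33 - 10j is made from {1,3} in ⌊r/3⌋+1 ways. r = 33, 23, 13, 3 → 12 + 8 + 5 + 2 = 27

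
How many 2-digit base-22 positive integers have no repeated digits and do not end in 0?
Last digit: 21 nonzero choices. First digit: 20 (nonzero, ≠last). Middle 0: P(20,0) = 1. Total = 420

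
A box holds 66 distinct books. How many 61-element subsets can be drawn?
C(66,61) = 66!/(61!×5!) = 8936928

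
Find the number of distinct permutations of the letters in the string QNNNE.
5! / (1! × 1! × 3!) = 20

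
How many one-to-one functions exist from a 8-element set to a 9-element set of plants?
P(9,8) = 9!/(9-8)! = 362880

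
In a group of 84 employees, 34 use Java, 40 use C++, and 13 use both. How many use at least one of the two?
|A∪B| = |A| + |B| - |A∩B| = 34 + 40 - 13 = 61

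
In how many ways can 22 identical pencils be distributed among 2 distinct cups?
C(22+2-1, 2-1) = C(23, 1) = 23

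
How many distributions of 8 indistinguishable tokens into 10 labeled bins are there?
C(8+10-1, 10-1) = C(17, 9) = 24310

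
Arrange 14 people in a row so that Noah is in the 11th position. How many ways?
Fix one position: (14-1)! = 6227020800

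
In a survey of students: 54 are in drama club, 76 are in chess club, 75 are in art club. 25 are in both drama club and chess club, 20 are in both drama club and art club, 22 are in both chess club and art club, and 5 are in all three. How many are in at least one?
|A∪B∪C| = 54+76+75-25-20-22+5 = 143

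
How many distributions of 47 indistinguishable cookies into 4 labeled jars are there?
C(47+4-1, 4-1) = C(50, 3) = 19600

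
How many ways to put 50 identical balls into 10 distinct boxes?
C(50+10-1, 10-1) = C(59, 9) = 12565671261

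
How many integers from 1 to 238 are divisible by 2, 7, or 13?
⌊238/2⌋+⌊238/7⌋+⌊238/13⌋ - ⌊238/14⌋-⌊238/26⌋-⌊238/91⌋ + ⌊238/182⌋ = 119+34+18 - 17-9-2 + 1 = 144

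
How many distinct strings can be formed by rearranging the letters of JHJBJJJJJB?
10! / (2! × 7! × 1!) = 360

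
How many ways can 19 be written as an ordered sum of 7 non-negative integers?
C(19+7-1, 7-1) = C(25, 6) = 177100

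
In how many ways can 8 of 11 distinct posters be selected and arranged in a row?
P(11,8) = 11!/(11-8)! = 6652800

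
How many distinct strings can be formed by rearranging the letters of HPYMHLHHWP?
10! / (1! × 1! × 1! × 2! × 4! × 1!) = 75600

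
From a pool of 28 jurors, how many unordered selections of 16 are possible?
C(28,16) = 28!/(16!×12!) = 30421755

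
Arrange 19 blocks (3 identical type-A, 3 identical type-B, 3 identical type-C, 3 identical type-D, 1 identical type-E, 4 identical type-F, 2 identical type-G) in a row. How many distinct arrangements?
19! / (3! × 3! × 3! × 3! × 1! × 4! × 2!) = 1955457504000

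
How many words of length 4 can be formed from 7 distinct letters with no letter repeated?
P(7,4) = 7!/(7-4)! = 840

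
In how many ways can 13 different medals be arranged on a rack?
13! = 6227020800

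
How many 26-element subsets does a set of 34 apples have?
C(34,26) = 34!/(26!×8!) = 18156204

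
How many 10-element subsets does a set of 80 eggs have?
C(80,10) = 80!/(10!×70!) = 1646492110120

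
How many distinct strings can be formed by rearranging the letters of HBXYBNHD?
8! / (1! × 1! × 2! × 1! × 1! × 2!) = 10080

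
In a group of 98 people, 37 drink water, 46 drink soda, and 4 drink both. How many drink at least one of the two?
|A∪B| = |A| + |B| - |A∩B| = 37 + 46 - 4 = 79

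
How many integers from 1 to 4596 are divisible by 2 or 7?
⌊4596/2⌋ + ⌊4596/7⌋ - ⌊4596/14⌋ = 2298 + 656 - 328 = 2626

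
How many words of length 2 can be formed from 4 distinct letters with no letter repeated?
P(4,2) = 4!/(4-2)! = 12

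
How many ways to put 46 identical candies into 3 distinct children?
C(46+3-1, 3-1) = C(48, 2) = 1128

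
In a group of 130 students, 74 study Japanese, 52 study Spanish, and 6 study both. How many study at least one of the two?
|A∪B| = |A| + |B| - |A∩B| = 74 + 52 - 6 = 120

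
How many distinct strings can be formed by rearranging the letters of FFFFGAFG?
8! / (2! × 1! × 5!) = 168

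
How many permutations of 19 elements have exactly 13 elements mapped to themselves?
Choose the 13 fixed points C(19,13) = 27132, derange the rest: !6 = Σ_{j=0}^{6} (-1)^j·6!/j! = 720 - 720 + 360 - 120 + 30 - 6 + 1 = 265. Product = 27132 × 265 = 7189980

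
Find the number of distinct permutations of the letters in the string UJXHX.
5! / (1! × 2! × 1! × 1!) = 60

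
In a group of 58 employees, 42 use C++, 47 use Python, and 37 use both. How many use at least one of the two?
|A∪B| = |A| + |B| - |A∩B| = 42 + 47 - 37 = 52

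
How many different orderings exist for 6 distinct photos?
6! = 720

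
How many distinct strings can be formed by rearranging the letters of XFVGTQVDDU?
10! / (1! × 1! × 2! × 2! × 1! × 1! × 1! × 1!) = 907200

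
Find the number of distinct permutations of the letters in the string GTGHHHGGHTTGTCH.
15! / (5! × 4! × 1! × 5!) = 3783780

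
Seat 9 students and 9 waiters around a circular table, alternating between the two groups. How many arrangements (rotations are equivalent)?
Fix one of the students: (9-1)! ways for the remaining students, × 9! ways for the waiters = 40320 × 362880 = 14631321600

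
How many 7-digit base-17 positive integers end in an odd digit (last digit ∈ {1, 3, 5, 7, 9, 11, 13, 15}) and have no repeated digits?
Last∈{1,3,5,7,9,11,13,15}. Last=0: 0. Last nonzero: 8×15×P(15,5) = 43243200. Total = 43243200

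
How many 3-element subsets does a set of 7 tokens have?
C(7,3) = 7!/(3!×4!) = 35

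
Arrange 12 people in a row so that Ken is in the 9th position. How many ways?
Fix one position: (12-1)! = 39916800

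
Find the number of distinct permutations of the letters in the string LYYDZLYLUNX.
11! / (1! × 1! × 3! × 1! × 1! × 3! × 1!) = 1108800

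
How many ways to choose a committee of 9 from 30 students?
C(30,9) = 30!/(9!×21!) = 14307150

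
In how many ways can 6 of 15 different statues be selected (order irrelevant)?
C(15,6) = 15!/(6!×9!) = 5005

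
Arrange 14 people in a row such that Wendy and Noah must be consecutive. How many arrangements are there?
Treat the 2 as one block: (14-2+1)! × 2! = 6227020800 × 2 = 12454041600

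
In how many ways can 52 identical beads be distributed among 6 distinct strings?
C(52+6-1, 6-1) = C(57, 5) = 4187106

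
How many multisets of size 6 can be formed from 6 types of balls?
C(6+6-1, 6-1) = C(11, 5) = 462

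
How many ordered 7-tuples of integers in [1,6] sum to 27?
Coefficient of x^27 in (x + x² + ... + x^6)^7. By inclusion-exclusion on dice exceeding 6: Σ_j (-1)^j C(7,j)·C(27-1-6j, 6) = C(7,0)·C(26,6) - C(7,1)·C(20,6) + C(7,2)·C(14,6) - C(7,3)·C(8,6) = 1·230230 - 7·38760 + 21·3003 - 35·28 = 20993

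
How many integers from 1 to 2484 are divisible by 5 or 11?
⌊2484/5⌋ + ⌊2484/11⌋ - ⌊2484/55⌋ = 496 + 225 - 45 = 676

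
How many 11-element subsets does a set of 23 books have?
C(23,11) = 23!/(11!×12!) = 1352078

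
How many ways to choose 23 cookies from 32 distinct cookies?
C(32,23) = 32!/(23!×9!) = 28048800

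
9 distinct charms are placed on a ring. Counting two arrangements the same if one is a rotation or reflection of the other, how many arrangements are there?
(9-1)!/2 = 40320/2 = 20160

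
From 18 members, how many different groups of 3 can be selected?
C(18,3) = 18!/(3!×15!) = 816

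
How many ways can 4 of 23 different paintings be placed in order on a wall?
P(23,4) = 23!/(23-4)! = 212520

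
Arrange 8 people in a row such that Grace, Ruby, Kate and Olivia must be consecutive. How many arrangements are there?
Treat the 4 as one block: (8-4+1)! × 4! = 120 × 24 = 2880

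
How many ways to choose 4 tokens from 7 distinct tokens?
C(7,4) = 7!/(4!×3!) = 35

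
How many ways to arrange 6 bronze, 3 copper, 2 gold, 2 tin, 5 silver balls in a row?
18! / (6! × 3! × 2! × 2! × 5!) = 3087564480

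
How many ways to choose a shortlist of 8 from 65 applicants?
C(65,8) = 65!/(8!×57!) = 5047381560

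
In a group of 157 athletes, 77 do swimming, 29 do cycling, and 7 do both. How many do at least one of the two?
|A∪B| = |A| + |B| - |A∩B| = 77 + 29 - 7 = 99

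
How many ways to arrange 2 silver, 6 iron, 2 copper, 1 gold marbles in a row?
11! / (2! × 6! × 2! × 1!) = 13860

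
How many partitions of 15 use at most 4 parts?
By conjugation, equals partitions of 15 into parts ≤ 4. Let r_j(i) = number of partitions of i into parts ≤ j, for i = 0..15. r_1(i) = 1 for all i; r_j(i) = r_{j-1}(i) + r_j(i-j). Rows j = 2..4: ≤2: 1 1 2 2 3 3 4 4 5 5 6 6 7 7 8 8; ≤3: 1 1 2 3 4 5 7 8 10 12 14 16 19 21 24 27; ≤4: 1 1 2 3 5 6 9 11 15 18 23 27 34 39 47 54. r_4(15) = 54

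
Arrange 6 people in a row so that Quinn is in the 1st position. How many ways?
Fix one position: (6-1)! = 120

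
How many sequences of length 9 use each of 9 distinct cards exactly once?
9! = 362880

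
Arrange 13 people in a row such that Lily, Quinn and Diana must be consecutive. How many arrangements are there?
Treat the 3 as one block: (13-3+1)! × 3! = 39916800 × 6 = 239500800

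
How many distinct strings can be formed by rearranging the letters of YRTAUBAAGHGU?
12! / (1! × 1! × 2! × 1! × 2! × 1! × 1! × 3!) = 19958400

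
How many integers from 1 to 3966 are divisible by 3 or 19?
⌊3966/3⌋ + ⌊3966/19⌋ - ⌊3966/57⌋ = 1322 + 208 - 69 = 1461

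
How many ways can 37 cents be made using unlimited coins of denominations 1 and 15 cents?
Coefficient of x^37 in 1/(1-x^1) · 1/(1-x^15). Use j coins of 15 for j = 0..⌊37/15⌋ = 2, the rest in 1s: 2 + 1 = 3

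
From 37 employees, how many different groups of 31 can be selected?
C(37,31) = 37!/(31!×6!) = 2324784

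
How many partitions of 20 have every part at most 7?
Let r_j(i) = number of partitions of i into parts ≤ j, for i = 0..20. r_1(i) = 1 for all i; r_j(i) = r_{j-1}(i) + r_j(i-j). Rows j = 2..7: ≤2: 1 1 2 2 3 3 4 4 5 5 6 6 7 7 8 8 9 9 10 10 11; ≤3: 1 1 2 3 4 5 7 8 10 12 14 16 19 21 24 27 30 33 37 40 44; ≤4: 1 1 2 3 5 6 9 11 15 18 23 27 34 39 47 54 64 72 84 94 108; ≤5: 1 1 2 3 5 7 10 13 18 23 30 37 47 57 70 84 101 119 141 164 192; ≤6: 1 1 2 3 5 7 11 14 20 26 35 44 58 71 90 110 136 163 199 235 282; ≤7: 1 1 2 3 5 7 11 15 21 28 38 49 65 82 105 131 164 201 248 300 364. r_7(20) = 364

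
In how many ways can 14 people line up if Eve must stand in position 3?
Fix one position: (14-1)! = 6227020800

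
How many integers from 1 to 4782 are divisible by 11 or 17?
⌊4782/11⌋ + ⌊4782/17⌋ - ⌊4782/187⌋ = 434 + 281 - 25 = 690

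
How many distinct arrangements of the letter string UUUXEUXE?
8! / (2! × 2! × 4!) = 420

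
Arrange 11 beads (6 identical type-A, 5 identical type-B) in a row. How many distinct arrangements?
11! / (6! × 5!) = 462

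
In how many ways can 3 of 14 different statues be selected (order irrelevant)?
C(14,3) = 14!/(3!×11!) = 364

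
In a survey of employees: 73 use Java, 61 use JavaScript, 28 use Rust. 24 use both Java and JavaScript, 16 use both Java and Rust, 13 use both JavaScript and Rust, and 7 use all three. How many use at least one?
|A∪B∪C| = 73+61+28-24-16-13+7 = 116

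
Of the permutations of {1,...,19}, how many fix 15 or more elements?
Exactly j fixed points: C(19,j)·!(19-j); sum over j ≥ 15 (derangement numbers via !m = (m-1)·(!(m-1) + !(m-2)): !0..!4 = 1, 0, 1, 2, 9). Σ_{j=15}^{19} C(19,j)·!(19-j) = C(19,15)·!4 + C(19,16)·!3 + C(19,17)·!2 + C(19,18)·!1 + C(19,19)·!0 = 3876·9 + 969·2 + 171·1 + 19·0 + 1·1 = 36994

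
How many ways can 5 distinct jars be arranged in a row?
5! = 120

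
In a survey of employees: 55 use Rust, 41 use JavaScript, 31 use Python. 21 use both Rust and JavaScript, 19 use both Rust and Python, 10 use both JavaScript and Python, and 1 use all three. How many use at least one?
|A∪B∪C| = 55+41+31-21-19-10+1 = 78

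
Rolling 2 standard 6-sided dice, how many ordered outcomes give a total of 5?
Coefficient of x^5 in (x + x² + ... + x^6)^2. By inclusion-exclusion on dice exceeding 6: Σ_j (-1)^j C(2,j)·C(5-1-6j, 1) = C(2,0)·C(4,1) = 1·4 = 4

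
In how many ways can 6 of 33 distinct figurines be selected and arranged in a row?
P(33,6) = 33!/(33-6)! = 797448960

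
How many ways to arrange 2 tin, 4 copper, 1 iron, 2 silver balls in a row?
9! / (2! × 4! × 1! × 2!) = 3780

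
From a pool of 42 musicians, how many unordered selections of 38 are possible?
C(42,38) = 42!/(38!×4!) = 111930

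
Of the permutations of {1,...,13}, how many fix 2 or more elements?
Exactly j fixed points: C(13,j)·!(13-j); sum over j ≥ 2 (derangement numbers via !m = (m-1)·(!(m-1) + !(m-2)): !0..!11 = 1, 0, 1, 2, 9, 44, 265, 1854, 14833, 133496, 1334961, 14684570). Σ_{j=2}^{13} C(13,j)·!(13-j) = C(13,2)·!11 + C(13,3)·!10 + C(13,4)·!9 + C(13,5)·!8 + C(13,6)·!7 + C(13,7)·!6 + C(13,8)·!5 + C(13,9)·!4 + C(13,10)·!3 + C(13,11)·!2 + C(13,12)·!1 + C(13,13)·!0 = 78·14684570 + 286·1334961 + 715·133496 + 1287·14833 + 1716·1854 + 1716·265 + 1287·44 + 715·9 + 286·2 + 78·1 + 13·0 + 1·1 = 1645434935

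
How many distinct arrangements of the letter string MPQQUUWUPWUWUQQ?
15! / (4! × 1! × 2! × 3! × 5!) = 37837800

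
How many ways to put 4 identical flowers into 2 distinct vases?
C(4+2-1, 2-1) = C(5, 1) = 5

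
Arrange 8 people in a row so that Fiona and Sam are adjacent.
Treat as block: (8-1)! × 2! = 5040 × 2 = 10080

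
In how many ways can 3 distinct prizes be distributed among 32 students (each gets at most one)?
P(32,3) = 32!/(32-3)! = 29760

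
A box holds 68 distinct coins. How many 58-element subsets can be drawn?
C(68,58) = 68!/(58!×10!) = 290752384208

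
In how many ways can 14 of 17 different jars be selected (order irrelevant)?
C(17,14) = 17!/(14!×3!) = 680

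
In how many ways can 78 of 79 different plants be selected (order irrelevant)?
C(79,78) = 79!/(78!×1!) = 79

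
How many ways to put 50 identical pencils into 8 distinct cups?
C(50+8-1, 8-1) = C(57, 7) = 264385836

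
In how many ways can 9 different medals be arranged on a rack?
9! = 362880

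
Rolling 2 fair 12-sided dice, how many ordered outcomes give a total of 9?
Coefficient of x^9 in (x + x² + ... + x^12)^2. By inclusion-exclusion on dice exceeding 12: Σ_j (-1)^j C(2,j)·C(9-1-12j, 1) = C(2,0)·C(8,1) = 1·8 = 8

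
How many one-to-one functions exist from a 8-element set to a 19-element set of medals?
P(19,8) = 19!/(19-8)! = 3047466240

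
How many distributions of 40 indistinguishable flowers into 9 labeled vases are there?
C(40+9-1, 9-1) = C(48, 8) = 377348994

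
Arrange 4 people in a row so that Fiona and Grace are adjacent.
Treat as block: (4-1)! × 2! = 6 × 2 = 12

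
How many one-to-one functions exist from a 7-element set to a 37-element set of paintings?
P(37,7) = 37!/(37-7)! = 51889178880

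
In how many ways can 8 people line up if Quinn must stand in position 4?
Fix one position: (8-1)! = 5040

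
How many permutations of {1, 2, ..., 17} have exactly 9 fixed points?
Choose the 9 fixed points C(17,9) = 24310, derange the rest: !8 = Σ_{j=0}^{8} (-1)^j·8!/j! = 40320 - 40320 + 20160 - 6720 + 1680 - 336 + 56 - 8 + 1 = 14833. Product = 24310 × 14833 = 360590230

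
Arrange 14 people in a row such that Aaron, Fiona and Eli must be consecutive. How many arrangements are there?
Treat the 3 as one block: (14-3+1)! × 3! = 479001600 × 6 = 2874009600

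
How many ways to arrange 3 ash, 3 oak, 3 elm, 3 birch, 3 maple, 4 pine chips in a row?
19! / (3! × 3! × 3! × 3! × 3! × 4!) = 651819168000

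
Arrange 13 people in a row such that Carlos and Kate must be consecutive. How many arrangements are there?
Treat the 2 as one block: (13-2+1)! × 2! = 479001600 × 2 = 958003200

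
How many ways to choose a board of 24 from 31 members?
C(31,24) = 31!/(24!×7!) = 2629575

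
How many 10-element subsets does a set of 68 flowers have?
C(68,10) = 68!/(10!×58!) = 290752384208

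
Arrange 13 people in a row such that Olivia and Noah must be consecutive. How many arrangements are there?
Treat the 2 as one block: (13-2+1)! × 2! = 479001600 × 2 = 958003200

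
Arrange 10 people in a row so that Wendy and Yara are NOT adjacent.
Total - adjacent = 10! - (10-1)!×2 = 3628800 - 725760 = 2903040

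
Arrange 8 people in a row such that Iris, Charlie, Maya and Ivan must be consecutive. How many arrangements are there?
Treat the 4 as one block: (8-4+1)! × 4! = 120 × 24 = 2880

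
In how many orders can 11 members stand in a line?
11! = 39916800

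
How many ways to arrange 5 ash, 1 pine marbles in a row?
6! / (5! × 1!) = 6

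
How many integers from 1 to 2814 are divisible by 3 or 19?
⌊2814/3⌋ + ⌊2814/19⌋ - ⌊2814/57⌋ = 938 + 148 - 49 = 1037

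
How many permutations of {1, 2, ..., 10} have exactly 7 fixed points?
Choose the 7 fixed points C(10,7) = 120, derange the rest: !3 = Σ_{j=0}^{3} (-1)^j·3!/j! = 6 - 6 + 3 - 1 = 2. Product = 120 × 2 = 240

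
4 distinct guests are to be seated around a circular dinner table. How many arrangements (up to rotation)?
Circular: fix one position, arrange the rest. (4-1)! = 6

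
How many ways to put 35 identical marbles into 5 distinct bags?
C(35+5-1, 5-1) = C(39, 4) = 82251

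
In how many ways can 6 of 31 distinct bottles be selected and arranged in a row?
P(31,6) = 31!/(31-6)! = 530122320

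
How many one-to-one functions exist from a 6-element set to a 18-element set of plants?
P(18,6) = 18!/(18-6)! = 13366080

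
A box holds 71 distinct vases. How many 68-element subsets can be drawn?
C(71,68) = 71!/(68!×3!) = 57155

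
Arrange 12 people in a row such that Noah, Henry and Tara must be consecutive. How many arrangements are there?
Treat the 3 as one block: (12-3+1)! × 3! = 3628800 × 6 = 21772800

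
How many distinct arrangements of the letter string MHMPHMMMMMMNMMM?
15! / (1! × 2! × 1! × 11!) = 16380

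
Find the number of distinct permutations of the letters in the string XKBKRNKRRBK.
11! / (1! × 2! × 3! × 1! × 4!) = 138600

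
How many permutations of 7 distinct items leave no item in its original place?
!7 = Σ_{j=0}^{7} (-1)^j·7!/j! = 5040 - 5040 + 2520 - 840 + 210 - 42 + 7 - 1 = 1854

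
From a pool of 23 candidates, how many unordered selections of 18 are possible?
C(23,18) = 23!/(18!×5!) = 33649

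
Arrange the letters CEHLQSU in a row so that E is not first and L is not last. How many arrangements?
By inclusion-exclusion: 7! - 2×(7-1)! + (7-2)! = 5040 - 1440 + 120 = 3720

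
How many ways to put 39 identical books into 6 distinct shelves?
C(39+6-1, 6-1) = C(44, 5) = 1086008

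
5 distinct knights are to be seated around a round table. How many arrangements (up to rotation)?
Circular: fix one position, arrange the rest. (5-1)! = 24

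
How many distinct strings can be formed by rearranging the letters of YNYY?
4! / (1! × 3!) = 4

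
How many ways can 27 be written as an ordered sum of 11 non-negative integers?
C(27+11-1, 11-1) = C(37, 10) = 348330136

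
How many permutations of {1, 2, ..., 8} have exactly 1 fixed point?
Choose the 1 fixed point C(8,1) = 8, derange the rest: !7 = Σ_{j=0}^{7} (-1)^j·7!/j! = 5040 - 5040 + 2520 - 840 + 210 - 42 + 7 - 1 = 1854. Product = 8 × 1854 = 14832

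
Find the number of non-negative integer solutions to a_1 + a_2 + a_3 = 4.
C(4+3-1, 3-1) = C(6, 2) = 15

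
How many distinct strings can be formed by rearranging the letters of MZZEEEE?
7! / (4! × 2! × 1!) = 105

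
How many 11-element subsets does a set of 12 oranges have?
C(12,11) = 12!/(11!×1!) = 12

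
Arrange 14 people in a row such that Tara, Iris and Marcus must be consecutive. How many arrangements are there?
Treat the 3 as one block: (14-3+1)! × 3! = 479001600 × 6 = 2874009600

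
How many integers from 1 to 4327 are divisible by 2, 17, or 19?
⌊4327/2⌋+⌊4327/17⌋+⌊4327/19⌋ - ⌊4327/34⌋-⌊4327/38⌋-⌊4327/323⌋ + ⌊4327/646⌋ = 2163+254+227 - 127-113-13 + 6 = 2397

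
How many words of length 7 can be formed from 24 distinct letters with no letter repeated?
P(24,7) = 24!/(24-7)! = 1744364160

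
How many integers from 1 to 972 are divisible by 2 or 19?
⌊972/2⌋ + ⌊972/19⌋ - ⌊972/38⌋ = 486 + 51 - 25 = 512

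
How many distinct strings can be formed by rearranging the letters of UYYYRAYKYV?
10! / (5! × 1! × 1! × 1! × 1! × 1!) = 30240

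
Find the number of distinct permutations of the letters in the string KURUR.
5! / (2! × 1! × 2!) = 30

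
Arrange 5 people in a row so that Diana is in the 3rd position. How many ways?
Fix one position: (5-1)! = 24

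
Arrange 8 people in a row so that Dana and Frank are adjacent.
Treat as block: (8-1)! × 2! = 5040 × 2 = 10080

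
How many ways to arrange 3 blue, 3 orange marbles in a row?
6! / (3! × 3!) = 20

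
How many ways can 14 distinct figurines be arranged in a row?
14! = 87178291200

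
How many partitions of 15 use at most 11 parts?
By conjugation, equals partitions of 15 into parts ≤ 11. Let r_j(i) = number of partitions of i into parts ≤ j, for i = 0..15. r_1(i) = 1 for all i; r_j(i) = r_{j-1}(i) + r_j(i-j). Rows j = 2..11: ≤2: 1 1 2 2 3 3 4 4 5 5 6 6 7 7 8 8; ≤3: 1 1 2 3 4 5 7 8 10 12 14 16 19 21 24 27; ≤4: 1 1 2 3 5 6 9 11 15 18 23 27 34 39 47 54; ≤5: 1 1 2 3 5 7 10 13 18 23 30 37 47 57 70 84; ≤6: 1 1 2 3 5 7 11 14 20 26 35 44 58 71 90 110; ≤7: 1 1 2 3 5 7 11 15 21 28 38 49 65 82 105 131; ≤8: 1 1 2 3 5 7 11 15 22 29 40 52 70 89 116 146; ≤9: 1 1 2 3 5 7 11 15 22 30 41 54 73 94 123 157; ≤10: 1 1 2 3 5 7 11 15 22 30 42 55 75 97 128 164; ≤11: 1 1 2 3 5 7 11 15 22 30 42 56 76 99 131 169. r_11(15) = 169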